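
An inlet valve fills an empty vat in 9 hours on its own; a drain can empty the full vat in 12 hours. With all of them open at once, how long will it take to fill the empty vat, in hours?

36 hours

Net rate = 1/9 − 1/12 = (4 − 3)/36 = 1/36 per hour.
Filling time = 1 ÷ (1/36) = 36 hours.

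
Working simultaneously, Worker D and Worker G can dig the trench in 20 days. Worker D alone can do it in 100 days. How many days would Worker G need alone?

Combined rate is 1/20 per day.
Known contribution: 1/100 per day.
So Worker G's rate is 1/20 − 1/100 = 1/25, meaning 25 days alone.

25 days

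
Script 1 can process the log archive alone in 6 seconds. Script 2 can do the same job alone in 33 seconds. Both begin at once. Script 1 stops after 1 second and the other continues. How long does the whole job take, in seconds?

In the first 1 second the combined rate is 13/66, so 13/66 of the job is done, leaving 53/66.
After Script 1 leaves the rate is 1/33 per second; the remaining 53/66 takes 53/2 seconds.
Total = 1 + 53/2 = 55/2 seconds.

55/2 seconds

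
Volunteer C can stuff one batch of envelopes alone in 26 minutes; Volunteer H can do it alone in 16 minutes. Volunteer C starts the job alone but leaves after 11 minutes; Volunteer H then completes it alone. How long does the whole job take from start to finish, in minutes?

In 11 minutes Volunteer C does 11/26 of the job, leaving 15/26.
Volunteer H works at 1/16 per minute, so finishing takes 15/26 ÷ 1/16 = 120/13 minutes.
Total time = 11 + 120/13 = 263/13 minutes.

263/13 minutes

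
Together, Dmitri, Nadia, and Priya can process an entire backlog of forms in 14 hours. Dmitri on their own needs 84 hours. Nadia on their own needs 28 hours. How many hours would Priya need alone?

42 hours

Combined rate is 1/14 per hour.
Known contribution: 1/84 + 1/28 = (1 + 3)/84 = 4/84 = 1/21 per hour.
So Priya's rate is 1/14 − 1/21 = 1/42, meaning 42 hours alone.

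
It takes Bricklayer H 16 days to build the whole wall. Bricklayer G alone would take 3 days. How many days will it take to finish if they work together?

48/19 days

With two workers the combined time is the product over the sum: 16·3/(16+3) = 48/19 days.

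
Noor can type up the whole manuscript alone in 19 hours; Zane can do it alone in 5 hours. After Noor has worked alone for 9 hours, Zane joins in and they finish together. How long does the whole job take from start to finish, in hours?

In 9 hours Noor does 9/19 of the job, leaving 10/19.
Noor and Zane together work at 24/95 per hour, so finishing takes 10/19 ÷ 24/95 = 25/12 hours.
Total time = 9 + 25/12 = 133/12 hours.

133/12 hours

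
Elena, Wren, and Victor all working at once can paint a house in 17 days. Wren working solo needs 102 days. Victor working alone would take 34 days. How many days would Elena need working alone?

51 days

Combined rate is 1/17 per day.
Known contribution: 1/102 + 1/34 = (1 + 3)/102 = 4/102 = 2/51 per day.
So Elena's rate is 1/17 − 2/51 = 1/51, meaning 51 days alone.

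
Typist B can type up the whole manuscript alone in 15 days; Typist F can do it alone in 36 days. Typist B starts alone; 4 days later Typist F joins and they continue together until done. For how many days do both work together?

132/17 days

In 4 days Typist B does 4/15 of the job, leaving 11/15.
Typist B and Typist F together work at 17/180 per day, so finishing takes 11/15 ÷ 17/180 = 132/17 days.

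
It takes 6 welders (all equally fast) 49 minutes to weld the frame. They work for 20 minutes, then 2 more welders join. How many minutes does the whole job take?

One welder does 1/294 of the job per minute.
After 20 minutes with 6 welders, 20/49 is done (29/49 left).
With 8 welders the rate is 8/294 = 4/147, so the rest takes 29/49 ÷ 4/147 = 87/4 minutes.
Total = 20 + 87/4 = 167/4 minutes.

167/4 minutes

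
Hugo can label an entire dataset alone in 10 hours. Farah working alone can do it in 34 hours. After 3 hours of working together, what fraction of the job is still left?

Combined rate: 1/10 + 1/34 = (17 + 5)/170 = 22/170 = 11/85 per hour.
In 3 hours they complete 3·11/85 = 33/85 of the job.
So 52/85 remains.

52/85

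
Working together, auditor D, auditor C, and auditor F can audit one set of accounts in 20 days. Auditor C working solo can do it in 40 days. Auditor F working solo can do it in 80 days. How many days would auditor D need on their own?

Combined rate is 1/20 per day.
Known contribution: 1/40 + 1/80 = (2 + 1)/80 = 3/80 per day.
So auditor D's rate is 1/20 − 3/80 = 1/80, meaning 80 days alone.

80 days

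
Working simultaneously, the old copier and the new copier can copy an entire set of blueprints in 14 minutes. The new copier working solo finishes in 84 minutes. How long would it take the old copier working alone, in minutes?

Combined rate is 1/14 per minute.
Known contribution: 1/84 per minute.
So the old copier's rate is 1/14 − 1/84 = 5/84, meaning 84/5 minutes alone.

84/5 minutes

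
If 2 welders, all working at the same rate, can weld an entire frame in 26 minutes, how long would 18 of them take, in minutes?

26/9 minutes

Total work is 2·26 = 52 welder-minutes.
With 18 welders: 52/18 = 26/9 minutes.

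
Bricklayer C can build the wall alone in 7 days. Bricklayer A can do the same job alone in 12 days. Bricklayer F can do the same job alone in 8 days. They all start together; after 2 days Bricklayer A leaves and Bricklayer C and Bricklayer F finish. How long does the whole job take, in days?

28/9 days

In the first 2 days the combined rate is 59/168, so 59/84 of the job is done, leaving 25/84.
After Bricklayer A leaves the rate is 15/56 per day; the remaining 25/84 takes 10/9 days.
Total = 2 + 10/9 = 28/9 days.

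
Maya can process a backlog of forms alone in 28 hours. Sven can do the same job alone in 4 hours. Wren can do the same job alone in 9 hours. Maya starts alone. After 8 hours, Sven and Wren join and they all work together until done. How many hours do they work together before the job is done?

In the first 8 hours Maya alone does 8/28 = 2/7 of the job, leaving 5/7.
Once everyone is working, combined rate: 1/28 + 1/4 + 1/9 = (9 + 63 + 28)/252 = 100/252 = 25/63 per hour.
Remaining 5/7 at 25/63 per hour takes 9/5 hours.

9/5 hours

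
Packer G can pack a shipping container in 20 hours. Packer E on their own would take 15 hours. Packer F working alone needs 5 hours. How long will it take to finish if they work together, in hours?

60/19 hours

Combined rate: 1/20 + 1/15 + 1/5 = (3 + 4 + 12)/60 = 19/60 per hour.
Time = 1 ÷ (19/60) = 60/19 hours.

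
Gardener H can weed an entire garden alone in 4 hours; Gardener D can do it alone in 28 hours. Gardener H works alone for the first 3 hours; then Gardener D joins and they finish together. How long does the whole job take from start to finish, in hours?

In 3 hours Gardener H does 3/4 of the job, leaving 1/4.
Gardener H and Gardener D together work at 2/7 per hour, so finishing takes 1/4 ÷ 2/7 = 7/8 hours.
Total time = 3 + 7/8 = 31/8 hours.

31/8 hours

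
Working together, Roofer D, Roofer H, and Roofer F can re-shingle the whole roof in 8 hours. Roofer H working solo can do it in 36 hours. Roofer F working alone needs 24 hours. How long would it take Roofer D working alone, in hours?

Combined rate is 1/8 per hour.
Known contribution: 1/36 + 1/24 = (2 + 3)/72 = 5/72 per hour.
So Roofer D's rate is 1/8 − 5/72 = 1/18, meaning 18 hours alone.

18 hours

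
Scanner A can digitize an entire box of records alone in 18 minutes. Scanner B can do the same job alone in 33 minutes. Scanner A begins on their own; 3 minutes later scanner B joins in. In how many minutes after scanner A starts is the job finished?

216/17 minutes

In the first 3 minutes scanner A alone does 3/18 = 1/6 of the job, leaving 5/6.
Once everyone is working, combined rate: 1/18 + 1/33 = (11 + 6)/198 = 17/198 per minute.
Remaining 5/6 at 17/198 per minute takes 165/17 minutes.
Total from the start = 3 + 165/17 = 216/17 minutes.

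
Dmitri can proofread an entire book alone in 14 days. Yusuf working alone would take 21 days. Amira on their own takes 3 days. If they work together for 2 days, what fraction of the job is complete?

Combined rate: 1/14 + 1/21 + 1/3 = (3 + 2 + 14)/42 = 19/42 per day.
In 2 days they complete 2·19/42 = 19/21 of the job.

19/21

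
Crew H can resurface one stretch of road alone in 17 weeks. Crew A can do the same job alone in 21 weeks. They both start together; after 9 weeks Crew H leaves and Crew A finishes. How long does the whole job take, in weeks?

In the first 9 weeks the combined rate is 38/357, so 114/119 of the job is done, leaving 5/119.
After Crew H leaves the rate is 1/21 per week; the remaining 5/119 takes 15/17 weeks.
Total = 9 + 15/17 = 168/17 weeks.

168/17 weeks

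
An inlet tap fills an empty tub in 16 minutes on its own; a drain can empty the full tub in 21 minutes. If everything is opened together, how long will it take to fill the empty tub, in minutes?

336/5 minutes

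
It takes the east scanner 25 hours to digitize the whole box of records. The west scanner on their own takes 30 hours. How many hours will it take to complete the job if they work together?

Combined rate: 1/25 + 1/30 = (6 + 5)/150 = 11/150 per hour.
Time = 1 ÷ (11/150) = 150/11 hours.

150/11 hours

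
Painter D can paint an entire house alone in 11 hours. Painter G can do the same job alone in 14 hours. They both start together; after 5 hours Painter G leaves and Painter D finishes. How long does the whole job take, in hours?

In the first 5 hours the combined rate is 25/154, so 125/154 of the job is done, leaving 29/154.
After Painter G leaves the rate is 1/11 per hour; the remaining 29/154 takes 29/14 hours.
Total = 5 + 29/14 = 99/14 hours.

99/14 hours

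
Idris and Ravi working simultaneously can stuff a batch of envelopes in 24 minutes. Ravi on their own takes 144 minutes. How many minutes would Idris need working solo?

Combined rate is 1/24 per minute.
Known contribution: 1/144 per minute.
So Idris's rate is 1/24 − 1/144 = 5/144, meaning 144/5 minutes alone.

144/5 minutes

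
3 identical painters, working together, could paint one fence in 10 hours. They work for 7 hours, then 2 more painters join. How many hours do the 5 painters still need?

One painter does 1/30 of the job per hour.
After 7 hours with 3 painters, 7/10 is done (3/10 left).
With 5 painters the rate is 5/30 = 1/6, so the rest takes 3/10 ÷ 1/6 = 9/5 hours.

9/5 hours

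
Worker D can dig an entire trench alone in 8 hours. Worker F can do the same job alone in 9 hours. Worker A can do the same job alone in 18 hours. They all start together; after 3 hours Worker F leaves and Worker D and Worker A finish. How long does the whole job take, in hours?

In the first 3 hours the combined rate is 7/24, so 7/8 of the job is done, leaving 1/8.
After Worker F leaves the rate is 13/72 per hour; the remaining 1/8 takes 9/13 hours.
Total = 3 + 9/13 = 48/13 hours.

48/13 hours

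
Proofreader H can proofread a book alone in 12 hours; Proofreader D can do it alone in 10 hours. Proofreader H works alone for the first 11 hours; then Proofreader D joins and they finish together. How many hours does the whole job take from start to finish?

126/11 hours

In 11 hours Proofreader H does 11/12 of the job, leaving 1/12.
Proofreader H and Proofreader D together work at 11/60 per hour, so finishing takes 1/12 ÷ 11/60 = 5/11 hours.
Total time = 11 + 5/11 = 126/11 hours.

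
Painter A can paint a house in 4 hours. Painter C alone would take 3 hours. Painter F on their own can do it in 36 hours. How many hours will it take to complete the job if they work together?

Combined rate: 1/4 + 1/3 + 1/36 = (9 + 12 + 1)/36 = 22/36 = 11/18 per hour.
Time = 1 ÷ (11/18) = 18/11 hours.

18/11 hours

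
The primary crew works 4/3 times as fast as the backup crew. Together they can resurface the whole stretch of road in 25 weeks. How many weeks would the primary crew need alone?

Let the backup crew's rate be r; then the primary crew's rate is (4/3)r, so together (4/3 + 1)r = (7/3)r = 1/25.
Thus r = 3/175 per week.
The backup crew alone: 175/3 weeks; the primary crew alone: 175/4 weeks.

175/4 weeks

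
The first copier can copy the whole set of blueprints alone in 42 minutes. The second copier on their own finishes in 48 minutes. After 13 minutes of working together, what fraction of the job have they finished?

65/112

Combined rate: 1/42 + 1/48 = (8 + 7)/336 = 15/336 = 5/112 per minute.
In 13 minutes they complete 13·5/112 = 65/112 of the job.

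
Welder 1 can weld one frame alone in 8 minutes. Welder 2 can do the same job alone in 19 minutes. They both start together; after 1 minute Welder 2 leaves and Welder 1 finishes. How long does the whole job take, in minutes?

In the first 1 minute the combined rate is 27/152, so 27/152 of the job is done, leaving 125/152.
After Welder 2 leaves the rate is 1/8 per minute; the remaining 125/152 takes 125/19 minutes.
Total = 1 + 125/19 = 144/19 minutes.

144/19 minutes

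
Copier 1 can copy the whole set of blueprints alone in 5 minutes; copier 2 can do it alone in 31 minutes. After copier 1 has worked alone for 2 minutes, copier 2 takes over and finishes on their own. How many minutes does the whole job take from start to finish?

In 2 minutes copier 1 does 2/5 of the job, leaving 3/5.
Copier 2 works at 1/31 per minute, so finishing takes 3/5 ÷ 1/31 = 93/5 minutes.
Total time = 2 + 93/5 = 103/5 minutes.

103/5 minutes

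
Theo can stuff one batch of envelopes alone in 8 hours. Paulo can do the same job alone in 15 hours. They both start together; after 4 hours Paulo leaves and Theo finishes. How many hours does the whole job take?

In the first 4 hours the combined rate is 23/120, so 23/30 of the job is done, leaving 7/30.
After Paulo leaves the rate is 1/8 per hour; the remaining 7/30 takes 28/15 hours.
Total = 4 + 28/15 = 88/15 hours.

88/15 hours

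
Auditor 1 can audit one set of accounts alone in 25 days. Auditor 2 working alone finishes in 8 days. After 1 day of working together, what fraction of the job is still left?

Combined rate: 1/25 + 1/8 = (8 + 25)/200 = 33/200 per day.
In 1 day they complete 1·33/200 = 33/200 of the job.
So 167/200 remains.

167/200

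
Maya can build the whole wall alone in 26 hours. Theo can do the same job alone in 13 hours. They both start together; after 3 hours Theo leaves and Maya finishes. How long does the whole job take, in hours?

20 hours

In the first 3 hours the combined rate is 3/26, so 9/26 of the job is done, leaving 17/26.
After Theo leaves the rate is 1/26 per hour; the remaining 17/26 takes 17 hours.
Total = 3 + 17 = 20 hours.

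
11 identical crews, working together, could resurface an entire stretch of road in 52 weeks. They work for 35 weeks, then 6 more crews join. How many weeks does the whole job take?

One crew does 1/572 of the job per week.
After 35 weeks with 11 crews, 35/52 is done (17/52 left).
With 17 crews the rate is 17/572, so the rest takes 17/52 ÷ 17/572 = 11 weeks.
Total = 35 + 11 = 46 weeks.

46 weeks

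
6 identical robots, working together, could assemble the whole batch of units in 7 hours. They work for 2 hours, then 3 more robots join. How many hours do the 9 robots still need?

One robot does 1/42 of the job per hour.
After 2 hours with 6 robots, 2/7 is done (5/7 left).
With 9 robots the rate is 9/42 = 3/14, so the rest takes 5/7 ÷ 3/14 = 10/3 hours.

10/3 hours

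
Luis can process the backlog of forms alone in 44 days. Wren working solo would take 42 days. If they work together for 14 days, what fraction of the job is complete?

Combined rate: 1/44 + 1/42 = (21 + 22)/924 = 43/924 per day.
In 14 days they complete 14·43/924 = 43/66 of the job.

43/66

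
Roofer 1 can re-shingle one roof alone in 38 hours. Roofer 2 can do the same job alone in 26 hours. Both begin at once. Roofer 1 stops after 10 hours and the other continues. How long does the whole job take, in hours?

364/19 hours

In the first 10 hours the combined rate is 16/247, so 160/247 of the job is done, leaving 87/247.
After Roofer 1 leaves the rate is 1/26 per hour; the remaining 87/247 takes 174/19 hours.
Total = 10 + 174/19 = 364/19 hours.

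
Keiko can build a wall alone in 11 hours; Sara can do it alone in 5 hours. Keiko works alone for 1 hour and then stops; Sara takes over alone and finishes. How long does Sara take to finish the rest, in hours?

50/11 hours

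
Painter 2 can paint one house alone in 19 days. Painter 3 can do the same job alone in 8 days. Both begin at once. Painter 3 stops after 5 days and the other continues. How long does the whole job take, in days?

57/8 days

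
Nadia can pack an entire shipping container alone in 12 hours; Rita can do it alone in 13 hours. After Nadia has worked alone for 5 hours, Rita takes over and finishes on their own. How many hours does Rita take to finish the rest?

In 5 hours Nadia does 5/12 of the job, leaving 7/12.
Rita works at 1/13 per hour, so finishing takes 7/12 ÷ 1/13 = 91/12 hours.

91/12 hours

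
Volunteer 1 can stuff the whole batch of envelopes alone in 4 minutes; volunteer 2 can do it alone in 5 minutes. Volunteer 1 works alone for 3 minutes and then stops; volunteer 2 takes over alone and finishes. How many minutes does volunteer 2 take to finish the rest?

In 3 minutes volunteer 1 does 3/4 of the job, leaving 1/4.
Volunteer 2 works at 1/5 per minute, so finishing takes 1/4 ÷ 1/5 = 5/4 minutes.

5/4 minutes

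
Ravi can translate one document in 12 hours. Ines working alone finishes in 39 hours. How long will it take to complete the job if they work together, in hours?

With two workers the combined time is the product over the sum: 12·39/(12+39) = 468/51 = 156/17 hours.

156/17 hours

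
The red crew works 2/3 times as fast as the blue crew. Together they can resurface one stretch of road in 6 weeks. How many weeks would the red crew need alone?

15 weeks

Let the blue crew's rate be r; then the red crew's rate is (2/3)r, so together (2/3 + 1)r = (5/3)r = 1/6.
Thus r = 1/10 per week.
The blue crew alone: 10 weeks; the red crew alone: 15 weeks.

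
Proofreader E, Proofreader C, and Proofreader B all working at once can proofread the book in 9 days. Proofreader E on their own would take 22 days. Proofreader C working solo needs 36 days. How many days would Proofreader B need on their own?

132/5 days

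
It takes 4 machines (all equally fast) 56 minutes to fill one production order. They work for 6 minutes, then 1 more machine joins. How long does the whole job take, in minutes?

46 minutes

One machine does 1/224 of the job per minute.
After 6 minutes with 4 machines, 3/28 is done (25/28 left).
With 5 machines the rate is 5/224, so the rest takes 25/28 ÷ 5/224 = 40 minutes.
Total = 6 + 40 = 46 minutes.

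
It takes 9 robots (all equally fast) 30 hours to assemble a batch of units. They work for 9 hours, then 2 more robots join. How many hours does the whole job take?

288/11 hours

One robot does 1/270 of the job per hour.
After 9 hours with 9 robots, 3/10 is done (7/10 left).
With 11 robots the rate is 11/270, so the rest takes 7/10 ÷ 11/270 = 189/11 hours.
Total = 9 + 189/11 = 288/11 hours.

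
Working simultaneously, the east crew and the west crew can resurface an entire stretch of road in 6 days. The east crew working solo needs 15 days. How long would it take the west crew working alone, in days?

Combined rate is 1/6 per day.
Known contribution: 1/15 per day.
So the west crew's rate is 1/6 − 1/15 = 1/10, meaning 10 days alone.

10 days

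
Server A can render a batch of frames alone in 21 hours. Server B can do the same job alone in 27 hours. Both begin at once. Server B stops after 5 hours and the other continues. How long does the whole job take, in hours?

In the first 5 hours the combined rate is 16/189, so 80/189 of the job is done, leaving 109/189.
After server B leaves the rate is 1/21 per hour; the remaining 109/189 takes 109/9 hours.
Total = 5 + 109/9 = 154/9 hours.

154/9 hours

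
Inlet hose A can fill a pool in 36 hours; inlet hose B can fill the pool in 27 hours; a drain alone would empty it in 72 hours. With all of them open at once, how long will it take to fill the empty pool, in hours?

216/11 hours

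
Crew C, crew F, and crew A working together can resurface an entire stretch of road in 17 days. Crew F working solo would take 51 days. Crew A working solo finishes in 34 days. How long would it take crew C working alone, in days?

102 days

Combined rate is 1/17 per day.
Known contribution: 1/51 + 1/34 = (2 + 3)/102 = 5/102 per day.
So crew C's rate is 1/17 − 5/102 = 1/102, meaning 102 days alone.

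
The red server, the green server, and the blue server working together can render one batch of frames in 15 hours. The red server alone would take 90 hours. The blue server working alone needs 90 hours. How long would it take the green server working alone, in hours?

45/2 hours

Combined rate is 1/15 per hour.
Known contribution: 1/90 + 1/90 = (1 + 1)/90 = 2/90 = 1/45 per hour.
So the green server's rate is 1/15 − 1/45 = 2/45, meaning 45/2 hours alone.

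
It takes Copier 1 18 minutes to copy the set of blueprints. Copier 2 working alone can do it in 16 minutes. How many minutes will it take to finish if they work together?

144/17 minutes

Combined rate: 1/18 + 1/16 = (8 + 9)/144 = 17/144 per minute.
Time = 1 ÷ (17/144) = 144/17 minutes.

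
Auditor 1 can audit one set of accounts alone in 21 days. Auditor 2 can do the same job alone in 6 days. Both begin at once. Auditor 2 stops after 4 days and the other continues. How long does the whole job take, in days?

In the first 4 days the combined rate is 3/14, so 6/7 of the job is done, leaving 1/7.
After Auditor 2 leaves the rate is 1/21 per day; the remaining 1/7 takes 3 days.
Total = 4 + 3 = 7 days.

7 days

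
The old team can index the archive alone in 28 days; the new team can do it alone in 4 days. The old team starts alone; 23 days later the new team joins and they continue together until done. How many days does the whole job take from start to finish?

189/8 days

In 23 days the old team does 23/28 of the job, leaving 5/28.
The old team and the new team together work at 2/7 per day, so finishing takes 5/28 ÷ 2/7 = 5/8 days.
Total time = 23 + 5/8 = 189/8 days.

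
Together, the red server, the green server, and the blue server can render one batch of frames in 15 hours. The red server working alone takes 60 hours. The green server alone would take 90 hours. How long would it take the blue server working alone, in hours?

180/7 hours

Combined rate is 1/15 per hour.
Known contribution: 1/60 + 1/90 = (3 + 2)/180 = 5/180 = 1/36 per hour.
So the blue server's rate is 1/15 − 1/36 = 7/180, meaning 180/7 hours alone.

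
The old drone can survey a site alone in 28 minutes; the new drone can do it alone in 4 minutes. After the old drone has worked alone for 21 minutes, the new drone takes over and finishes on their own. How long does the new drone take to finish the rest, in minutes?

1 minute

In 21 minutes the old drone does 21/28 = 3/4 of the job, leaving 1/4.
The new drone works at 1/4 per minute, so finishing takes 1/4 ÷ 1/4 = 1 minute.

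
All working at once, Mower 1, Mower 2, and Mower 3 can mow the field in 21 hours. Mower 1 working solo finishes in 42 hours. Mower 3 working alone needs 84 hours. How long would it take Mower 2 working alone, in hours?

Combined rate is 1/21 per hour.
Known contribution: 1/42 + 1/84 = (2 + 1)/84 = 3/84 = 1/28 per hour.
So Mower 2's rate is 1/21 − 1/28 = 1/84, meaning 84 hours alone.

84 hours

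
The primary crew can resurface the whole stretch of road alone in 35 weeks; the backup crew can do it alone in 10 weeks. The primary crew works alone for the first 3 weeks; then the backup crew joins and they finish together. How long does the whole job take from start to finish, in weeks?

91/9 weeks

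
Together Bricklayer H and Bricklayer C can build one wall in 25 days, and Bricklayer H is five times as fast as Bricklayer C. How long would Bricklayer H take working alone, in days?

Let Bricklayer C's rate be r; then Bricklayer H's rate is 5r, so together (5 + 1)r = 6r = 1/25.
Thus r = 1/150 per day.
Bricklayer C alone: 150 days; Bricklayer H alone: 30 days.

30 days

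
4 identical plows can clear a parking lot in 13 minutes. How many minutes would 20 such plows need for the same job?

Total work is 4·13 = 52 plow-minutes.
With 20 plows: 52/20 = 13/5 minutes.

13/5 minutes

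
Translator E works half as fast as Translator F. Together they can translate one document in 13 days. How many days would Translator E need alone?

39 days

Let Translator F's rate be r; then Translator E's rate is (1/2)r, so together (1/2 + 1)r = (3/2)r = 1/13.
Thus r = 2/39 per day.
Translator F alone: 39/2 days; Translator E alone: 39 days.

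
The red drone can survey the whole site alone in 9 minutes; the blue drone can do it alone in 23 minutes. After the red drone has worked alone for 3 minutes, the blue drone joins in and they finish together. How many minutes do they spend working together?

In 3 minutes the red drone does 3/9 = 1/3 of the job, leaving 2/3.
The red drone and the blue drone together work at 32/207 per minute, so finishing takes 2/3 ÷ 32/207 = 69/16 minutes.

69/16 minutes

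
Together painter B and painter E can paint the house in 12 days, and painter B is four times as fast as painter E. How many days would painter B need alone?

15 days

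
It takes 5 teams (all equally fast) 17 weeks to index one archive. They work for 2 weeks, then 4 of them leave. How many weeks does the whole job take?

77 weeks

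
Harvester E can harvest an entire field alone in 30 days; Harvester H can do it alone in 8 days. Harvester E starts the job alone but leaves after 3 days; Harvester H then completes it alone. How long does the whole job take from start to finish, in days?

In 3 days Harvester E does 3/30 = 1/10 of the job, leaving 9/10.
Harvester H works at 1/8 per day, so finishing takes 9/10 ÷ 1/8 = 36/5 days.
Total time = 3 + 36/5 = 51/5 days.

51/5 days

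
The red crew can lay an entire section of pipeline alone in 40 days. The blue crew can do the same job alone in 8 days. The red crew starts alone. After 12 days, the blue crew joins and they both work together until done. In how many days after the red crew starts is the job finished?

In the first 12 days the red crew alone does 12/40 = 3/10 of the job, leaving 7/10.
Once everyone is working, combined rate: 1/40 + 1/8 = (1 + 5)/40 = 6/40 = 3/20 per day.
Remaining 7/10 at 3/20 per day takes 14/3 days.
Total from the start = 12 + 14/3 = 50/3 days.

50/3 days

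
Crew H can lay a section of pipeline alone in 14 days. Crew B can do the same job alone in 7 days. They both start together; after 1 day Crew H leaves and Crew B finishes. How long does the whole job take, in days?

In the first 1 day the combined rate is 3/14, so 3/14 of the job is done, leaving 11/14.
After Crew H leaves the rate is 1/7 per day; the remaining 11/14 takes 11/2 days.
Total = 1 + 11/2 = 13/2 days.

13/2 days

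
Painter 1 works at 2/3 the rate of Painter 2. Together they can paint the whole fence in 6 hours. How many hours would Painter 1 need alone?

15 hours

Let Painter 2's rate be r; then Painter 1's rate is (2/3)r, so together (2/3 + 1)r = (5/3)r = 1/6.
Thus r = 1/10 per hour.
Painter 2 alone: 10 hours; Painter 1 alone: 15 hours.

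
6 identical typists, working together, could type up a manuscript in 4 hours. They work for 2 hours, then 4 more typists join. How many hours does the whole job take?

16/5 hours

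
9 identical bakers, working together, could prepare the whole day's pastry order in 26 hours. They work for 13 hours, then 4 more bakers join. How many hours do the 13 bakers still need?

One baker does 1/234 of the job per hour.
After 13 hours with 9 bakers, 1/2 is done (1/2 left).
With 13 bakers the rate is 13/234 = 1/18, so the rest takes 1/2 ÷ 1/18 = 9 hours.

9 hours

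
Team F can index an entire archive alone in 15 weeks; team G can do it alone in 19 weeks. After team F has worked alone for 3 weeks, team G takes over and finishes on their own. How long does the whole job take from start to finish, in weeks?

In 3 weeks team F does 3/15 = 1/5 of the job, leaving 4/5.
Team G works at 1/19 per week, so finishing takes 4/5 ÷ 1/19 = 76/5 weeks.
Total time = 3 + 76/5 = 91/5 weeks.

91/5 weeks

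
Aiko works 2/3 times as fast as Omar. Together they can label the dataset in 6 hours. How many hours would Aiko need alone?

15 hours

Let Omar's rate be r; then Aiko's rate is (2/3)r, so together (2/3 + 1)r = (5/3)r = 1/6.
Thus r = 1/10 per hour.
Omar alone: 10 hours; Aiko alone: 15 hours.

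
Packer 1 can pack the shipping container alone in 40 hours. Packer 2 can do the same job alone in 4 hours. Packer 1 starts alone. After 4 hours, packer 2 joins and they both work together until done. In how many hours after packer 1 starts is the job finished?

80/11 hours

In the first 4 hours packer 1 alone does 4/40 = 1/10 of the job, leaving 9/10.
Once everyone is working, combined rate: 1/40 + 1/4 = (1 + 10)/40 = 11/40 per hour.
Remaining 9/10 at 11/40 per hour takes 36/11 hours.
Total from the start = 4 + 36/11 = 80/11 hours.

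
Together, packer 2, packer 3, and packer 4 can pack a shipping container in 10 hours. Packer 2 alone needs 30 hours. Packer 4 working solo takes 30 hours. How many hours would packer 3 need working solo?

Combined rate is 1/10 per hour.
Known contribution: 1/30 + 1/30 = (1 + 1)/30 = 2/30 = 1/15 per hour.
So packer 3's rate is 1/10 − 1/15 = 1/30, meaning 30 hours alone.

30 hours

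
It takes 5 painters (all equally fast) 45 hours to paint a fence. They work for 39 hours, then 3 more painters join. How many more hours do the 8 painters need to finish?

15/4 hours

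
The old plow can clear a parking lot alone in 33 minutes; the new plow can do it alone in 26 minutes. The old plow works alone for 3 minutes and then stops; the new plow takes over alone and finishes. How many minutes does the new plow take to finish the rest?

In 3 minutes the old plow does 3/33 = 1/11 of the job, leaving 10/11.
The new plow works at 1/26 per minute, so finishing takes 10/11 ÷ 1/26 = 260/11 minutes.

260/11 minutes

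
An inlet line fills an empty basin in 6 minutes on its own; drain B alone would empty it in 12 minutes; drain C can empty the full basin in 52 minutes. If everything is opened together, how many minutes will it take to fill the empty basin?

Net rate = 1/6 − 1/12 − 1/52 = (26 − 13 − 3)/156 = 10/156 = 5/78 per minute.
Filling time = 1 ÷ (5/78) = 78/5 minutes.

78/5 minutes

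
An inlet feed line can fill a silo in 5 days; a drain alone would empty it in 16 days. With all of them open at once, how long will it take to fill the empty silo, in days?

Net rate = 1/5 − 1/16 = (16 − 5)/80 = 11/80 per day.
Filling time = 1 ÷ (11/80) = 80/11 days.

80/11 days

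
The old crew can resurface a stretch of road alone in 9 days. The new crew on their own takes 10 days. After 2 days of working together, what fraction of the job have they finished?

Combined rate: 1/9 + 1/10 = (10 + 9)/90 = 19/90 per day.
In 2 days they complete 2·19/90 = 19/45 of the job.

19/45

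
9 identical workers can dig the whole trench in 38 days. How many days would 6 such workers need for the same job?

Total work is 9·38 = 342 worker-days.
With 6 workers: 342/6 = 57 days.

57 days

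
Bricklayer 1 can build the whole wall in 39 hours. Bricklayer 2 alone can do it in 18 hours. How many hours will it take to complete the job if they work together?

234/19 hours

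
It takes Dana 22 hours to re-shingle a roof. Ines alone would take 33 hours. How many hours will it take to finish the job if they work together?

66/5 hours

With two workers the combined time is the product over the sum: 22·33/(22+33) = 726/55 = 66/5 hours.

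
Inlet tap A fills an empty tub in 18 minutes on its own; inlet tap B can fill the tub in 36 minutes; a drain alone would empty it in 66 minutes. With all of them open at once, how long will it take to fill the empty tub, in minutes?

Net rate = 1/18 + 1/36 − 1/66 = (22 + 11 − 6)/396 = 27/396 = 3/44 per minute.
Filling time = 1 ÷ (3/44) = 44/3 minutes.

44/3 minutes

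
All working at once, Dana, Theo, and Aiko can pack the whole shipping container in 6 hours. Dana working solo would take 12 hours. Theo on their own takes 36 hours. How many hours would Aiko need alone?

Combined rate is 1/6 per hour.
Known contribution: 1/12 + 1/36 = (3 + 1)/36 = 4/36 = 1/9 per hour.
So Aiko's rate is 1/6 − 1/9 = 1/18, meaning 18 hours alone.

18 hours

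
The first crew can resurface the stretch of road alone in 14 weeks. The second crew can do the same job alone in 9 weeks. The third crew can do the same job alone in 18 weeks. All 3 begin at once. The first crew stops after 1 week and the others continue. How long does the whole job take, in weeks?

39/7 weeks

In the first 1 week the combined rate is 5/21, so 5/21 of the job is done, leaving 16/21.
After the first crew leaves the rate is 1/6 per week; the remaining 16/21 takes 32/7 weeks.
Total = 1 + 32/7 = 39/7 weeks.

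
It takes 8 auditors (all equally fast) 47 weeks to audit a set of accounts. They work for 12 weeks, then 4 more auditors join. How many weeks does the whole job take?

106/3 weeks

One auditor does 1/376 of the job per week.
After 12 weeks with 8 auditors, 12/47 is done (35/47 left).
With 12 auditors the rate is 12/376 = 3/94, so the rest takes 35/47 ÷ 3/94 = 70/3 weeks.
Total = 12 + 70/3 = 106/3 weeks.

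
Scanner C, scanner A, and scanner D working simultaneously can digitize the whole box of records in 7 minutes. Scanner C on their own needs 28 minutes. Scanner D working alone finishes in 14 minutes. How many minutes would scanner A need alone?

28 minutes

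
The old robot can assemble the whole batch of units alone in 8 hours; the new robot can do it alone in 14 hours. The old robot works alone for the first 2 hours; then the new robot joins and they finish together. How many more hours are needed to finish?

In 2 hours the old robot does 2/8 = 1/4 of the job, leaving 3/4.
The old robot and the new robot together work at 11/56 per hour, so finishing takes 3/4 ÷ 11/56 = 42/11 hours.

42/11 hours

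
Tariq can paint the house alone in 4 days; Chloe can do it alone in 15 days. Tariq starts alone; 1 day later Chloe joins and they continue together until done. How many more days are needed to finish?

In 1 day Tariq does 1/4 of the job, leaving 3/4.
Tariq and Chloe together work at 19/60 per day, so finishing takes 3/4 ÷ 19/60 = 45/19 days.

45/19 days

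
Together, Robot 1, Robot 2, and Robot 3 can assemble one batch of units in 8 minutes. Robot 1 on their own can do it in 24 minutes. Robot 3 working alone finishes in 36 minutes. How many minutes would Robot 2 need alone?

Combined rate is 1/8 per minute.
Known contribution: 1/24 + 1/36 = (3 + 2)/72 = 5/72 per minute.
So Robot 2's rate is 1/8 − 5/72 = 1/18, meaning 18 minutes alone.

18 minutes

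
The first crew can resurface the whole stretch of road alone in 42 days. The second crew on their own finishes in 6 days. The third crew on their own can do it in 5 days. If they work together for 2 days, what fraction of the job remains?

Combined rate: 1/42 + 1/6 + 1/5 = (5 + 35 + 42)/210 = 82/210 = 41/105 per day.
In 2 days they complete 2·41/105 = 82/105 of the job.
So 23/105 remains.

23/105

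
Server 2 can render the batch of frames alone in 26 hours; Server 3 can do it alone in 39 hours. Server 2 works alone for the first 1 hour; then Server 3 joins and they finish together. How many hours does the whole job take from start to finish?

16 hours

In 1 hour Server 2 does 1/26 of the job, leaving 25/26.
Server 2 and Server 3 together work at 5/78 per hour, so finishing takes 25/26 ÷ 5/78 = 15 hours.
Total time = 1 + 15 = 16 hours.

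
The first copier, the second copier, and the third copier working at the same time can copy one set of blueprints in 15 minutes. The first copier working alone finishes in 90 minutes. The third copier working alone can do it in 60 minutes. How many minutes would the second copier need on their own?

Combined rate is 1/15 per minute.
Known contribution: 1/90 + 1/60 = (2 + 3)/180 = 5/180 = 1/36 per minute.
So the second copier's rate is 1/15 − 1/36 = 7/180, meaning 180/7 minutes alone.

180/7 minutes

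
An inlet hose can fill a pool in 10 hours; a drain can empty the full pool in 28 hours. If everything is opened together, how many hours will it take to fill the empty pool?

Net rate = 1/10 − 1/28 = (14 − 5)/140 = 9/140 per hour.
Filling time = 1 ÷ (9/140) = 140/9 hours.

140/9 hours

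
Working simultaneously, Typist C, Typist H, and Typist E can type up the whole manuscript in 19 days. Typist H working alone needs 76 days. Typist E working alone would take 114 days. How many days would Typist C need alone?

228/7 days

Combined rate is 1/19 per day.
Known contribution: 1/76 + 1/114 = (3 + 2)/228 = 5/228 per day.
So Typist C's rate is 1/19 − 5/228 = 7/228, meaning 228/7 days alone.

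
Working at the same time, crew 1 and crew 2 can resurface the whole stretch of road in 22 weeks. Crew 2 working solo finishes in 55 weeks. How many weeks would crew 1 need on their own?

Combined rate is 1/22 per week.
Known contribution: 1/55 per week.
So crew 1's rate is 1/22 − 1/55 = 3/110, meaning 110/3 weeks alone.

110/3 weeks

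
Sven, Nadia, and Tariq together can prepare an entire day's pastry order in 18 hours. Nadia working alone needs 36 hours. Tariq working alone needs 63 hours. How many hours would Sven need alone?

Combined rate is 1/18 per hour.
Known contribution: 1/36 + 1/63 = (7 + 4)/252 = 11/252 per hour.
So Sven's rate is 1/18 − 11/252 = 1/84, meaning 84 hours alone.

84 hours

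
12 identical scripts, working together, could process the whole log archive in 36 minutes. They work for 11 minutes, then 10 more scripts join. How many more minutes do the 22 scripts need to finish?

150/11 minutes

One script does 1/432 of the job per minute.
After 11 minutes with 12 scripts, 11/36 is done (25/36 left).
With 22 scripts the rate is 22/432 = 11/216, so the rest takes 25/36 ÷ 11/216 = 150/11 minutes.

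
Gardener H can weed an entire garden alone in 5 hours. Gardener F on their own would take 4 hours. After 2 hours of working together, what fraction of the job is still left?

1/10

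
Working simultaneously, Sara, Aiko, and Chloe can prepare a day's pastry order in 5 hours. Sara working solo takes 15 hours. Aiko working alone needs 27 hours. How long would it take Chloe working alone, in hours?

135/13 hours

Combined rate is 1/5 per hour.
Known contribution: 1/15 + 1/27 = (9 + 5)/135 = 14/135 per hour.
So Chloe's rate is 1/5 − 14/135 = 13/135, meaning 135/13 hours alone.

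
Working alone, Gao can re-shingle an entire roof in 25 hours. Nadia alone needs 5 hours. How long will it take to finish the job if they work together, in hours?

25/6 hours

Combined rate: 1/25 + 1/5 = (1 + 5)/25 = 6/25 per hour.
Time = 1 ÷ (6/25) = 25/6 hours.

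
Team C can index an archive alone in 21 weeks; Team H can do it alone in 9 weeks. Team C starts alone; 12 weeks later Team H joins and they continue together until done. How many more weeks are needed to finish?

27/10 weeks

In 12 weeks Team C does 12/21 = 4/7 of the job, leaving 3/7.
Team C and Team H together work at 10/63 per week, so finishing takes 3/7 ÷ 10/63 = 27/10 weeks.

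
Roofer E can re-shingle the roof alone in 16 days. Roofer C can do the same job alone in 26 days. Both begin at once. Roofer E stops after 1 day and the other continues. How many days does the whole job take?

In the first 1 day the combined rate is 21/208, so 21/208 of the job is done, leaving 187/208.
After roofer E leaves the rate is 1/26 per day; the remaining 187/208 takes 187/8 days.
Total = 1 + 187/8 = 195/8 days.

195/8 days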